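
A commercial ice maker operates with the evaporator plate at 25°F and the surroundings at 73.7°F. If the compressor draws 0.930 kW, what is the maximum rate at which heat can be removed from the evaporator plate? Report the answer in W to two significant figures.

In absolute terms T_C = 269.26 K and T_H = 296.32 K, so ΔT = 27.06 K.
COP_Carnot = T_C/ΔT = 269.26/27.06 = 9.952.
Q̇_max = COP_Carnot × Ẇ = 9.952 × 0.9300 kW = 9.256 kW = 9256 W.

9300 W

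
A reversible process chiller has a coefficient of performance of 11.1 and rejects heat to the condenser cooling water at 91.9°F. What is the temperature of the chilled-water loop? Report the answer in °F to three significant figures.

For a Carnot refrigerator COP_R = T_C/(T_H − T_C), so T_C = COP·T_H/(1 + COP).
With T_H = 306.43 K, T_C = 11.1 × 306.43/12.10 = 281.10 K.
Converting, 281.10 K = 46.32°F.

46.3 °F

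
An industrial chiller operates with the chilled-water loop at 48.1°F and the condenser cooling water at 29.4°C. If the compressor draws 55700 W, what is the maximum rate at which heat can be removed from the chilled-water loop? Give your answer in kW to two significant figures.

770 kW

In absolute terms T_C = 282.09 K and T_H = 302.55 K, so ΔT = 20.46 K.
COP_Carnot = T_C/ΔT = 282.09/20.46 = 13.79.
Q̇_max = COP_Carnot × Ẇ = 13.79 × 55700 W = 768100 W = 768.1 kW.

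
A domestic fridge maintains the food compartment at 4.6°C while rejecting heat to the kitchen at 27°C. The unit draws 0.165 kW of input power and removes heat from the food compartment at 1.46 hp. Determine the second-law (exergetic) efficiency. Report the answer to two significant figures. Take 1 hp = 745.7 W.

0.53

Converting, Q̇_C = 1.460 hp = 1.089 kW, so COP_actual = Q̇_C/Ẇ = 1.089/0.1650 = 6.598.
In absolute terms T_C = 277.75 K and T_H = 300.15 K, so ΔT = 22.40 K.
COP_Carnot = T_C/ΔT = 277.75/22.40 = 12.40.
η_II = COP_actual/COP_Carnot = 6.598/12.40 = 0.5321.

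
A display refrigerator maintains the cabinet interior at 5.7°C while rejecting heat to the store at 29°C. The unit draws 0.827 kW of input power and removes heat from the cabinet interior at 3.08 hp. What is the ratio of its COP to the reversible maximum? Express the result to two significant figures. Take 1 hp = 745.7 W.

Converting, Q̇_C = 3.080 hp = 2.297 kW, so COP_actual = Q̇_C/Ẇ = 2.297/0.8270 = 2.777.
In absolute terms T_C = 278.85 K and T_H = 302.15 K, so ΔT = 23.30 K.
COP_Carnot = T_C/ΔT = 278.85/23.30 = 11.97.
η_II = COP_actual/COP_Carnot = 2.777/11.97 = 0.2321.

0.23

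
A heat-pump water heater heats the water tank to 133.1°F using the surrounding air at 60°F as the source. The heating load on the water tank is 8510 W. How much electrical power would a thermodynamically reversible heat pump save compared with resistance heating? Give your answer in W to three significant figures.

7460 W

In absolute terms T_C = 288.71 K and T_H = 329.32 K, so ΔT = 40.61 K.
COP_Carnot = T_H/ΔT = 329.32/40.61 = 8.109.
Resistance heating needs Ẇ_res = Q̇_H = 8510 W; the reversible heat pump needs only Ẇ_hp = Q̇_H/COP = 1049 W.
Saving = 8510 − 1049 = 7461 W.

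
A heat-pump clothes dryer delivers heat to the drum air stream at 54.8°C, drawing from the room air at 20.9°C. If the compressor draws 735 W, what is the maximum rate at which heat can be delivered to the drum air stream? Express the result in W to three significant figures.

In absolute terms T_C = 294.05 K and T_H = 327.95 K, so ΔT = 33.90 K.
COP_Carnot = T_H/ΔT = 327.95/33.90 = 9.674.
Q̇_max = COP_Carnot × Ẇ = 9.674 × 735.0 W = 7110 W.

7110 W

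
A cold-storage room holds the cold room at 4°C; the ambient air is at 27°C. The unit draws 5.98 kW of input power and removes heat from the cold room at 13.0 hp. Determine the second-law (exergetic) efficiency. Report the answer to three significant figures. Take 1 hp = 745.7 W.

Converting, Q̇_C = 13.00 hp = 9.694 kW, so COP_actual = Q̇_C/Ẇ = 9.694/5.980 = 1.621.
In absolute terms T_C = 277.15 K and T_H = 300.15 K, so ΔT = 23.00 K.
COP_Carnot = T_C/ΔT = 277.15/23.00 = 12.05.
η_II = COP_actual/COP_Carnot = 1.621/12.05 = 0.1345.

0.135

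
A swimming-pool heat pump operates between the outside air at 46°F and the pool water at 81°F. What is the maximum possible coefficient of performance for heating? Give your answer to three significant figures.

In absolute terms T_C = 280.93 K and T_H = 300.37 K, so ΔT = 19.44 K.
For a reversible cycle, COP_Carnot = T_H/ΔT = 300.37/19.44 = 15.45.

15.4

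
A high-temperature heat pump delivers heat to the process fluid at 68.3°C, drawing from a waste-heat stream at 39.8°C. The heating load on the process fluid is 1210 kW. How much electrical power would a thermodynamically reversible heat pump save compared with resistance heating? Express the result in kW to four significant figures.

In absolute terms T_C = 312.95 K and T_H = 341.45 K, so ΔT = 28.50 K.
COP_Carnot = T_H/ΔT = 341.45/28.50 = 11.98.
Resistance heating needs Ẇ_res = Q̇_H = 1210 kW; the reversible heat pump needs only Ẇ_hp = Q̇_H/COP = 101.0 kW.
Saving = 1210 − 101.0 = 1109 kW.

1109 kW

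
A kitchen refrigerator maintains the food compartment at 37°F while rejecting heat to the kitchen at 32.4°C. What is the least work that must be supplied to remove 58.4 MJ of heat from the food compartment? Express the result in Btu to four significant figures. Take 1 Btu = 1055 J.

5943 Btu

In absolute terms T_C = 275.93 K and T_H = 305.55 K, so ΔT = 29.62 K.
The reversible limit is COP_R = T_C/ΔT = 9.315, so W_min = Q_C/COP = Q_C·ΔT/T_C.
W_min = 58.40 × 29.62/275.93 = 6.270 MJ = 5943 Btu.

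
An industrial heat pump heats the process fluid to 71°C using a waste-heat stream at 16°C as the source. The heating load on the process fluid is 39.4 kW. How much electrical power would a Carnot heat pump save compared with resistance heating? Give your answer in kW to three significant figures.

In absolute terms T_C = 289.15 K and T_H = 344.15 K, so ΔT = 55.00 K.
COP_Carnot = T_H/ΔT = 344.15/55.00 = 6.257.
Resistance heating needs Ẇ_res = Q̇_H = 39.40 kW; the reversible heat pump needs only Ẇ_hp = Q̇_H/COP = 6.297 kW.
Saving = 39.40 − 6.297 = 33.10 kW.

33.1 kW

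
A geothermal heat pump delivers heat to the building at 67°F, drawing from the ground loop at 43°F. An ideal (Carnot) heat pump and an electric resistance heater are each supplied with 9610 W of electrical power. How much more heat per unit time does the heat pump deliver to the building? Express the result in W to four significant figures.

In absolute terms T_C = 279.26 K and T_H = 292.59 K, so ΔT = 13.33 K.
COP_Carnot = T_H/ΔT = 292.59/13.33 = 21.94.
The heat pump delivers Q̇_H = COP × Ẇ = 210900 W; the resistance heater delivers Ẇ = 9610 W.
Extra = (COP − 1)·Ẇ = 201300 W.

201300 W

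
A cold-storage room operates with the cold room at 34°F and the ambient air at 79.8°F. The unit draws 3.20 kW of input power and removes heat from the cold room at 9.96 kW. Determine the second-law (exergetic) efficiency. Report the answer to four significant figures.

COP_actual = Q̇_C/Ẇ = 9.960/3.200 = 3.113.
In absolute terms T_C = 274.26 K and T_H = 299.71 K, so ΔT = 25.44 K.
COP_Carnot = T_C/ΔT = 274.26/25.44 = 10.78.
η_II = COP_actual/COP_Carnot = 3.113/10.78 = 0.2888.

0.2888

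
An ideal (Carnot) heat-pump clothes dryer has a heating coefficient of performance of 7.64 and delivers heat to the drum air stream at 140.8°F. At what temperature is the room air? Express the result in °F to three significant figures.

COP_HP = T_H/(T_H − T_C) gives T_H − T_C = T_H/COP.
With T_H = 333.59 K, T_C = 333.59 × (1 − 1/7.64) = 289.93 K.
Converting, 289.93 K = 62.20°F.

62.2 °F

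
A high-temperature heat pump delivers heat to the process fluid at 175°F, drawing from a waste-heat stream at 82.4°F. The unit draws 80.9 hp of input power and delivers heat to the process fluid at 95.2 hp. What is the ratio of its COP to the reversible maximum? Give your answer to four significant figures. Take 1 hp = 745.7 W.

0.1717

COP_actual = Q̇_H/Ẇ = 95.20/80.90 = 1.177.
In absolute terms T_C = 301.15 K and T_H = 352.59 K, so ΔT = 51.44 K.
COP_Carnot = T_H/ΔT = 352.59/51.44 = 6.854.
η_II = COP_actual/COP_Carnot = 1.177/6.854 = 0.1717.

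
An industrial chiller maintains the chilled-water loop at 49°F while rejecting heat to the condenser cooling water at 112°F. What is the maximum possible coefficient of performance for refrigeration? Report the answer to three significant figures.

In absolute terms T_C = 282.59 K and T_H = 317.59 K, so ΔT = 35.00 K.
For a reversible cycle, COP_Carnot = T_C/ΔT = 282.59/35.00 = 8.074.

8.07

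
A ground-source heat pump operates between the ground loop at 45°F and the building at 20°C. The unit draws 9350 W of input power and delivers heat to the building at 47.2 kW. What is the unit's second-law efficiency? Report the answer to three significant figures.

0.220

Converting, Q̇_H = 47.20 kW = 47200 W, so COP_actual = Q̇_H/Ẇ = 47200/9350 = 5.048.
In absolute terms T_C = 280.37 K and T_H = 293.15 K, so ΔT = 12.78 K.
COP_Carnot = T_H/ΔT = 293.15/12.78 = 22.94.
η_II = COP_actual/COP_Carnot = 5.048/22.94 = 0.2200.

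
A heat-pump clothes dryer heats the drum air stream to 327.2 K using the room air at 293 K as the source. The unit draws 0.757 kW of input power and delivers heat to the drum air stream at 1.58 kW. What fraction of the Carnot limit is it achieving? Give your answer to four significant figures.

COP_actual = Q̇_H/Ẇ = 1.580/0.7570 = 2.087.
The reservoir spacing is ΔT = 327.2 − 293 = 34.20 K.
COP_Carnot = T_H/ΔT = 327.20/34.20 = 9.567.
η_II = COP_actual/COP_Carnot = 2.087/9.567 = 0.2182.

0.2182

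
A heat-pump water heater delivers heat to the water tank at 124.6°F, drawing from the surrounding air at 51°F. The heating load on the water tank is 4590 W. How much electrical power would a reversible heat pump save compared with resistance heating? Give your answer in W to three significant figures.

4010 W

In absolute terms T_C = 283.71 K and T_H = 324.59 K, so ΔT = 40.89 K.
COP_Carnot = T_H/ΔT = 324.59/40.89 = 7.938.
Resistance heating needs Ẇ_res = Q̇_H = 4590 W; the reversible heat pump needs only Ẇ_hp = Q̇_H/COP = 578.2 W.
Saving = 4590 − 578.2 = 4012 W.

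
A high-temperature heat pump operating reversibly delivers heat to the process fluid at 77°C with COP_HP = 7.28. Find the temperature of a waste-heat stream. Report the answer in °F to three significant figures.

COP_HP = T_H/(T_H − T_C) gives T_H − T_C = T_H/COP.
With T_H = 350.15 K, T_C = 350.15 × (1 − 1/7.28) = 302.05 K.
Converting, 302.05 K = 84.02°F.

84.0 °F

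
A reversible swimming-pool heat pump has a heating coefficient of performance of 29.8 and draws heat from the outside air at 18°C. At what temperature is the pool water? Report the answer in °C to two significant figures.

28 °C

COP_HP = T_H/(T_H − T_C) rearranges to T_H = COP·T_C/(COP − 1).
With T_C = 291.15 K, T_H = 29.8 × 291.15/28.80 = 301.26 K.
Converting, 301.26 K = 28.11°C.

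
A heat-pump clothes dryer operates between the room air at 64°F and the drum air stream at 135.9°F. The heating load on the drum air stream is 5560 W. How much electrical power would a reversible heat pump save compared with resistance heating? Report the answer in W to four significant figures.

4889 W

In absolute terms T_C = 290.93 K and T_H = 330.87 K, so ΔT = 39.94 K.
COP_Carnot = T_H/ΔT = 330.87/39.94 = 8.283.
Resistance heating needs Ẇ_res = Q̇_H = 5560 W; the reversible heat pump needs only Ẇ_hp = Q̇_H/COP = 671.2 W.
Saving = 5560 − 671.2 = 4889 W.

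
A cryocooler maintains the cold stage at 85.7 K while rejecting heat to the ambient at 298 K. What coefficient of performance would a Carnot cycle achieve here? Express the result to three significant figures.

0.404

The reservoir spacing is ΔT = 298 − 85.7 = 212.3 K.
For a reversible cycle, COP_Carnot = T_C/ΔT = 85.70/212.3 = 0.4037.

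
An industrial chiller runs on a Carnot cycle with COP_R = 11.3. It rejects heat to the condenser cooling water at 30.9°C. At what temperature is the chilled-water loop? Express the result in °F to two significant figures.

43 °F

For a Carnot refrigerator COP_R = T_C/(T_H − T_C), so T_C = COP·T_H/(1 + COP).
With T_H = 304.05 K, T_C = 11.3 × 304.05/12.30 = 279.33 K.
Converting, 279.33 K = 43.12°F.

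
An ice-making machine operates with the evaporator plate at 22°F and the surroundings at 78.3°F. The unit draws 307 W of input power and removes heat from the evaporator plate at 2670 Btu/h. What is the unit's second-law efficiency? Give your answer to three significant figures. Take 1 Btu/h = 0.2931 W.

Converting, Q̇_C = 2670 Btu/h = 782.6 W, so COP_actual = Q̇_C/Ẇ = 782.6/307.0 = 2.549.
In absolute terms T_C = 267.59 K and T_H = 298.87 K, so ΔT = 31.28 K.
COP_Carnot = T_C/ΔT = 267.59/31.28 = 8.555.
η_II = COP_actual/COP_Carnot = 2.549/8.555 = 0.2980.

0.298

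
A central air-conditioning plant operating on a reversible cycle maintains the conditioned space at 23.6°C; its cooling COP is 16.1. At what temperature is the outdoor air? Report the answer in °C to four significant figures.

COP_R = T_C/(T_H − T_C) gives T_H − T_C = T_C/COP.
With T_C = 296.75 K, T_H = 296.75 × (1 + 1/16.1) = 315.18 K.
Converting, 315.18 K = 42.03°C.

42.03 °C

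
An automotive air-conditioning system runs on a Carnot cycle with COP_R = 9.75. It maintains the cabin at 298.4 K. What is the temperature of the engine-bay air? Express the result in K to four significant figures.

COP_R = T_C/(T_H − T_C) gives T_H − T_C = T_C/COP.
With T_C = 298.40 K, T_H = 298.40 × (1 + 1/9.75) = 329.01 K.

329.0 K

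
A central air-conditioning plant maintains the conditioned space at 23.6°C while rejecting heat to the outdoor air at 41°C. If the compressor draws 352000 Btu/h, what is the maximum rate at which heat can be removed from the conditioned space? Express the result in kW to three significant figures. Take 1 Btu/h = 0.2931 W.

1760 kW

In absolute terms T_C = 296.75 K and T_H = 314.15 K, so ΔT = 17.40 K.
COP_Carnot = T_C/ΔT = 296.75/17.40 = 17.05.
Q̇_max = COP_Carnot × Ẇ = 17.05 × 352000 Btu/h = 6003000 Btu/h = 1760 kW.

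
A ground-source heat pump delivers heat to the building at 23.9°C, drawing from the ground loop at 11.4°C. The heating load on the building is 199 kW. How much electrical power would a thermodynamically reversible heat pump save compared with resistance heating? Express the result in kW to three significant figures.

In absolute terms T_C = 284.55 K and T_H = 297.05 K, so ΔT = 12.50 K.
COP_Carnot = T_H/ΔT = 297.05/12.50 = 23.76.
Resistance heating needs Ẇ_res = Q̇_H = 199.0 kW; the reversible heat pump needs only Ẇ_hp = Q̇_H/COP = 8.374 kW.
Saving = 199.0 − 8.374 = 190.6 kW.

191 kW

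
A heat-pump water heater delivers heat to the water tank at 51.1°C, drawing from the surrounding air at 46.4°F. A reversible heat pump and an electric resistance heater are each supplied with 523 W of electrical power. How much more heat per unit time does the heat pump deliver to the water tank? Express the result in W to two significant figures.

3400 W

In absolute terms T_C = 281.15 K and T_H = 324.25 K, so ΔT = 43.10 K.
COP_Carnot = T_H/ΔT = 324.25/43.10 = 7.523.
The heat pump delivers Q̇_H = COP × Ẇ = 3935 W; the resistance heater delivers Ẇ = 523.0 W.
Extra = (COP − 1)·Ẇ = 3412 W.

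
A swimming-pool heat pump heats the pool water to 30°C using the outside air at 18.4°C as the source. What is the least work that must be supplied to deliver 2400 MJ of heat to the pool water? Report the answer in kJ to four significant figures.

91840 kJ

In absolute terms T_C = 291.55 K and T_H = 303.15 K, so ΔT = 11.60 K.
The reversible limit is COP_HP = T_H/ΔT = 26.13, so W_min = Q_H/COP = Q_H·ΔT/T_H.
W_min = 2400 × 11.60/303.15 = 91.84 MJ = 91840 kJ.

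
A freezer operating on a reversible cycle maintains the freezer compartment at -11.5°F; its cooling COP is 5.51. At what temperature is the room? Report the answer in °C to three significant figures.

21.0 °C

COP_R = T_C/(T_H − T_C) gives T_H − T_C = T_C/COP.
With T_C = 248.98 K, T_H = 248.98 × (1 + 1/5.51) = 294.17 K.
Converting, 294.17 K = 21.02°C.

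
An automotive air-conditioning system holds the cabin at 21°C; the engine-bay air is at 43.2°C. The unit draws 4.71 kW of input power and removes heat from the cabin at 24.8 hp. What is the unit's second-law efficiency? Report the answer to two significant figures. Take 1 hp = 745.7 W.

0.30

Converting, Q̇_C = 24.80 hp = 18.49 kW, so COP_actual = Q̇_C/Ẇ = 18.49/4.710 = 3.926.
In absolute terms T_C = 294.15 K and T_H = 316.35 K, so ΔT = 22.20 K.
COP_Carnot = T_C/ΔT = 294.15/22.20 = 13.25.
η_II = COP_actual/COP_Carnot = 3.926/13.25 = 0.2963.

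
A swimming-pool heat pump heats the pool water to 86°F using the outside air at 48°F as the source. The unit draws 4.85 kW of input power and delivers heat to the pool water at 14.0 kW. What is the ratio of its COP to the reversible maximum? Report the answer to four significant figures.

0.2010

COP_actual = Q̇_H/Ẇ = 14.00/4.850 = 2.887.
In absolute terms T_C = 282.04 K and T_H = 303.15 K, so ΔT = 21.11 K.
COP_Carnot = T_H/ΔT = 303.15/21.11 = 14.36.
η_II = COP_actual/COP_Carnot = 2.887/14.36 = 0.2010.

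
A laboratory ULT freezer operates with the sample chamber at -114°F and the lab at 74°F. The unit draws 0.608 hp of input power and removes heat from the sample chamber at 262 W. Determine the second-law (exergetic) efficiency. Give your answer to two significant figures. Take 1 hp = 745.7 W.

Converting, Q̇_C = 262.0 W = 0.3513 hp, so COP_actual = Q̇_C/Ẇ = 0.3513/0.6080 = 0.5779.
In absolute terms T_C = 192.04 K and T_H = 296.48 K, so ΔT = 104.4 K.
COP_Carnot = T_C/ΔT = 192.04/104.4 = 1.839.
η_II = COP_actual/COP_Carnot = 0.5779/1.839 = 0.3143.

0.31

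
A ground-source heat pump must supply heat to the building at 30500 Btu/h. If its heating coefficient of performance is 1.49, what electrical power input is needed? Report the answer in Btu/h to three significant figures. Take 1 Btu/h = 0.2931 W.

Ẇ = Q̇_H/COP_HP = 30500/1.49 = 20470 Btu/h.

20500 Btu/h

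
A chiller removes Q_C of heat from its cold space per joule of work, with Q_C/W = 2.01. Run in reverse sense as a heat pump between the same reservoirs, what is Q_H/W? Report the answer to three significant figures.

3.01

The first law on one cycle gives Q_H = Q_C + W, so Q_H/W = Q_C/W + 1.
COP_HP = COP_R + 1 = 2.01 + 1 = 3.01.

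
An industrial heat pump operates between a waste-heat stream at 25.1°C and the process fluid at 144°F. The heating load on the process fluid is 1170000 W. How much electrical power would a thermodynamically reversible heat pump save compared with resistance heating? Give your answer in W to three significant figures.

In absolute terms T_C = 298.25 K and T_H = 335.37 K, so ΔT = 37.12 K.
COP_Carnot = T_H/ΔT = 335.37/37.12 = 9.034.
Resistance heating needs Ẇ_res = Q̇_H = 1170000 W; the reversible heat pump needs only Ẇ_hp = Q̇_H/COP = 129500 W.
Saving = 1170000 − 129500 = 1040000 W.

1040000 W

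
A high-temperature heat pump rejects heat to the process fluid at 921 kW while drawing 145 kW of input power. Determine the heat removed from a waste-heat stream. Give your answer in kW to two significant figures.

780 kW

For a cyclic device the first law requires Q̇_H = Q̇_C + Ẇ.
Q̇_C = Q̇_H − Ẇ = 776.0 kW.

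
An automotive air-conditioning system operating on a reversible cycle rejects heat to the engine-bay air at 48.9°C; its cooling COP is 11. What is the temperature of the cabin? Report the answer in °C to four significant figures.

22.06 °C

For a Carnot refrigerator COP_R = T_C/(T_H − T_C), so T_C = COP·T_H/(1 + COP).
With T_H = 322.05 K, T_C = 11 × 322.05/12.00 = 295.21 K.
Converting, 295.21 K = 22.06°C.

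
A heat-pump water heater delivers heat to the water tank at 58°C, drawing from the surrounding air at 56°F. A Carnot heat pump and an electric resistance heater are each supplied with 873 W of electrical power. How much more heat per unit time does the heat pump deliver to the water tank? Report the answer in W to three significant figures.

5600 W

In absolute terms T_C = 286.48 K and T_H = 331.15 K, so ΔT = 44.67 K.
COP_Carnot = T_H/ΔT = 331.15/44.67 = 7.414.
The heat pump delivers Q̇_H = COP × Ẇ = 6472 W; the resistance heater delivers Ẇ = 873.0 W.
Extra = (COP − 1)·Ẇ = 5599 W.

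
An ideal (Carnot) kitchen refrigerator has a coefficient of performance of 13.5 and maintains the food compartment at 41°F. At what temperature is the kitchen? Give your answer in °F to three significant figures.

COP_R = T_C/(T_H − T_C) gives T_H − T_C = T_C/COP.
With T_C = 278.15 K, T_H = 278.15 × (1 + 1/13.5) = 298.75 K.
Converting, 298.75 K = 78.09°F.

78.1 °F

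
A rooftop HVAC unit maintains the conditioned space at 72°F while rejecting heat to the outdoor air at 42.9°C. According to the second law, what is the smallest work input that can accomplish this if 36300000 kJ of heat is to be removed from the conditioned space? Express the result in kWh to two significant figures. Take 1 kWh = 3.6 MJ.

In absolute terms T_C = 295.37 K and T_H = 316.05 K, so ΔT = 20.68 K.
The reversible limit is COP_R = T_C/ΔT = 14.28, so W_min = Q_C/COP = Q_C·ΔT/T_C.
W_min = 36300000 × 20.68/295.37 = 2541000 kJ = 705.9 kWh.

710 kWh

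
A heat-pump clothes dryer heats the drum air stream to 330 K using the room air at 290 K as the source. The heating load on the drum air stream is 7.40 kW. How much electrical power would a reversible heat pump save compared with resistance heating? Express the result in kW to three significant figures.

The reservoir spacing is ΔT = 330 − 290 = 40.00 K.
COP_Carnot = T_H/ΔT = 330.00/40.00 = 8.250.
Resistance heating needs Ẇ_res = Q̇_H = 7.400 kW; the reversible heat pump needs only Ẇ_hp = Q̇_H/COP = 0.8970 kW.
Saving = 7.400 − 0.8970 = 6.503 kW.

6.50 kW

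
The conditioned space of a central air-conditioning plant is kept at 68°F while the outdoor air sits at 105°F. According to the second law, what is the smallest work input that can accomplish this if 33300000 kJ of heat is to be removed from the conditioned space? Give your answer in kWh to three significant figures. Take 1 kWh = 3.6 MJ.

In absolute terms T_C = 293.15 K and T_H = 313.71 K, so ΔT = 20.56 K.
The reversible limit is COP_R = T_C/ΔT = 14.26, so W_min = Q_C/COP = Q_C·ΔT/T_C.
W_min = 33300000 × 20.56/293.15 = 2335000 kJ = 648.6 kWh.

649 kWh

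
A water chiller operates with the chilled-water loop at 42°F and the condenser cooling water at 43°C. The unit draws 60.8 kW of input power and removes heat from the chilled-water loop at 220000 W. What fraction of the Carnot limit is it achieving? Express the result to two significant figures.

0.49

Converting, Q̇_C = 220000 W = 220.0 kW, so COP_actual = Q̇_C/Ẇ = 220.0/60.80 = 3.618.
In absolute terms T_C = 278.71 K and T_H = 316.15 K, so ΔT = 37.44 K.
COP_Carnot = T_C/ΔT = 278.71/37.44 = 7.443.
η_II = COP_actual/COP_Carnot = 3.618/7.443 = 0.4861.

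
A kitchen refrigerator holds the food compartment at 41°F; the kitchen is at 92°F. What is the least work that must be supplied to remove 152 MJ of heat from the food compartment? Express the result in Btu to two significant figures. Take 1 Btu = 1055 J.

15000 Btu

In absolute terms T_C = 278.15 K and T_H = 306.48 K, so ΔT = 28.33 K.
The reversible limit is COP_R = T_C/ΔT = 9.817, so W_min = Q_C/COP = Q_C·ΔT/T_C.
W_min = 152.0 × 28.33/278.15 = 15.48 MJ = 14680 Btu.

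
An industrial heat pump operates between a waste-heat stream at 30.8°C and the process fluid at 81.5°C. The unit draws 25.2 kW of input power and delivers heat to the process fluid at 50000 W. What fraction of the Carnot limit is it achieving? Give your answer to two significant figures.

0.28

Converting, Q̇_H = 50000 W = 50.00 kW, so COP_actual = Q̇_H/Ẇ = 50.00/25.20 = 1.984.
In absolute terms T_C = 303.95 K and T_H = 354.65 K, so ΔT = 50.70 K.
COP_Carnot = T_H/ΔT = 354.65/50.70 = 6.995.
η_II = COP_actual/COP_Carnot = 1.984/6.995 = 0.2836.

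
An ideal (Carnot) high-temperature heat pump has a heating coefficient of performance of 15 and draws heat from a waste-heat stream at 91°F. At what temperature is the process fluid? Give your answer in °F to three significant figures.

COP_HP = T_H/(T_H − T_C) rearranges to T_H = COP·T_C/(COP − 1).
With T_C = 305.93 K, T_H = 15 × 305.93/14.00 = 327.78 K.
Converting, 327.78 K = 130.33°F.

130 °F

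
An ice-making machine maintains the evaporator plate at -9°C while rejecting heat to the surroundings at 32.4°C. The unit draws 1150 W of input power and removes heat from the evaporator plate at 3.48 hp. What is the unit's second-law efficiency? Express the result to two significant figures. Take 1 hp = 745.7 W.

0.35

Converting, Q̇_C = 3.480 hp = 2595 W, so COP_actual = Q̇_C/Ẇ = 2595/1150 = 2.257.
In absolute terms T_C = 264.15 K and T_H = 305.55 K, so ΔT = 41.40 K.
COP_Carnot = T_C/ΔT = 264.15/41.40 = 6.380.
η_II = COP_actual/COP_Carnot = 2.257/6.380 = 0.3537.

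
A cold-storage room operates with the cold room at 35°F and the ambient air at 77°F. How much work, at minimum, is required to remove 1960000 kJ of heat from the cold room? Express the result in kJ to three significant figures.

In absolute terms T_C = 274.82 K and T_H = 298.15 K, so ΔT = 23.33 K.
The reversible limit is COP_R = T_C/ΔT = 11.78, so W_min = Q_C/COP = Q_C·ΔT/T_C.
W_min = 1960000 × 23.33/274.82 = 166400 kJ.

166000 kJ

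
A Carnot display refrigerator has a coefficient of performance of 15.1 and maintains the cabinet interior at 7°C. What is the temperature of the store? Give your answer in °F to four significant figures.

COP_R = T_C/(T_H − T_C) gives T_H − T_C = T_C/COP.
With T_C = 280.15 K, T_H = 280.15 × (1 + 1/15.1) = 298.70 K.
Converting, 298.70 K = 78.00°F.

78.00 °F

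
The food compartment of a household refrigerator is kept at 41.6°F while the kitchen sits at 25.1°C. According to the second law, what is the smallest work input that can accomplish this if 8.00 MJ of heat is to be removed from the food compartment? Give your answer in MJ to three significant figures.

In absolute terms T_C = 278.48 K and T_H = 298.25 K, so ΔT = 19.77 K.
The reversible limit is COP_R = T_C/ΔT = 14.09, so W_min = Q_C/COP = Q_C·ΔT/T_C.
W_min = 8.000 × 19.77/278.48 = 0.5678 MJ.

0.568 MJ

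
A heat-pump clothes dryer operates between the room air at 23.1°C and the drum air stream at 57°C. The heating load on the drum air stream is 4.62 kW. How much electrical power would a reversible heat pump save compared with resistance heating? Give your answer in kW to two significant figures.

In absolute terms T_C = 296.25 K and T_H = 330.15 K, so ΔT = 33.90 K.
COP_Carnot = T_H/ΔT = 330.15/33.90 = 9.739.
Resistance heating needs Ẇ_res = Q̇_H = 4.620 kW; the reversible heat pump needs only Ẇ_hp = Q̇_H/COP = 0.4744 kW.
Saving = 4.620 − 0.4744 = 4.146 kW.

4.1 kW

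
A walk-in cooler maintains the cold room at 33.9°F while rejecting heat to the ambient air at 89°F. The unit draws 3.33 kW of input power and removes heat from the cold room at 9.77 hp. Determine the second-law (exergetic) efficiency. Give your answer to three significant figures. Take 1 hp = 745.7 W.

0.244

Converting, Q̇_C = 9.770 hp = 7.285 kW, so COP_actual = Q̇_C/Ẇ = 7.285/3.330 = 2.188.
In absolute terms T_C = 274.21 K and T_H = 304.82 K, so ΔT = 30.61 K.
COP_Carnot = T_C/ΔT = 274.21/30.61 = 8.958.
η_II = COP_actual/COP_Carnot = 2.188/8.958 = 0.2442.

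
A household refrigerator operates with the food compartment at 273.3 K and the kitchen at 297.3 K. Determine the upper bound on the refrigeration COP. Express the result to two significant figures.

11

The reservoir spacing is ΔT = 297.3 − 273.3 = 24.00 K.
For a reversible cycle, COP_Carnot = T_C/ΔT = 273.30/24.00 = 11.39.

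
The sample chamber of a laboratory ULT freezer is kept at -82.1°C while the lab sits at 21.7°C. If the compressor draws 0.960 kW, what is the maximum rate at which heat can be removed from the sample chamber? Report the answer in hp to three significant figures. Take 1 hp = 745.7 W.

In absolute terms T_C = 191.05 K and T_H = 294.85 K, so ΔT = 103.8 K.
COP_Carnot = T_C/ΔT = 191.05/103.8 = 1.841.
Q̇_max = COP_Carnot × Ẇ = 1.841 × 0.9600 kW = 1.767 kW = 2.370 hp.

2.37 hp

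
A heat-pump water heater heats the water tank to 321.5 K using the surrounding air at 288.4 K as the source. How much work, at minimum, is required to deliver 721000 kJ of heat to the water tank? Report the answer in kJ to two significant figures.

74000 kJ

The reservoir spacing is ΔT = 321.5 − 288.4 = 33.10 K.
The reversible limit is COP_HP = T_H/ΔT = 9.713, so W_min = Q_H/COP = Q_H·ΔT/T_H.
W_min = 721000 × 33.10/321.50 = 74230 kJ.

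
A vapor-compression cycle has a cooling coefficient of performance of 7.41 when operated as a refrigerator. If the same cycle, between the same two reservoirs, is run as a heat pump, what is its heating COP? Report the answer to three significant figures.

The first law on one cycle gives Q_H = Q_C + W, so Q_H/W = Q_C/W + 1.
COP_HP = COP_R + 1 = 7.41 + 1 = 8.41.

8.41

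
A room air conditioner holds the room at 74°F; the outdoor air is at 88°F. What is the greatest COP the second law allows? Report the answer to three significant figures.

38.1

In absolute terms T_C = 296.48 K and T_H = 304.26 K, so ΔT = 7.778 K.
For a reversible cycle, COP_Carnot = T_C/ΔT = 296.48/7.778 = 38.12.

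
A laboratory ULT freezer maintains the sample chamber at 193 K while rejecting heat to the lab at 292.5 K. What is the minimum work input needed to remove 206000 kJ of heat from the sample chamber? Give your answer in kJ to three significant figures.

106000 kJ

The reservoir spacing is ΔT = 292.5 − 193 = 99.50 K.
The reversible limit is COP_R = T_C/ΔT = 1.940, so W_min = Q_C/COP = Q_C·ΔT/T_C.
W_min = 206000 × 99.50/193.00 = 106200 kJ.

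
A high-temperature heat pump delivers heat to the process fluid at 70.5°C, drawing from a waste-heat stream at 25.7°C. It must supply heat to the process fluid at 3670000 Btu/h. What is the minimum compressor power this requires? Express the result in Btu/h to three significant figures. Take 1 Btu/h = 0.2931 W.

478000 Btu/h

In absolute terms T_C = 298.85 K and T_H = 343.65 K, so ΔT = 44.80 K.
COP_Carnot = T_H/ΔT = 343.65/44.80 = 7.671.
Ẇ_min = Q̇/COP_Carnot = 3670000/7.671 = 478400 Btu/h.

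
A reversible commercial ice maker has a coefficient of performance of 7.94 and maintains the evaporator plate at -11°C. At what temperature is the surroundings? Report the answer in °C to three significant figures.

22.0 °C

COP_R = T_C/(T_H − T_C) gives T_H − T_C = T_C/COP.
With T_C = 262.15 K, T_H = 262.15 × (1 + 1/7.94) = 295.17 K.
Converting, 295.17 K = 22.02°C.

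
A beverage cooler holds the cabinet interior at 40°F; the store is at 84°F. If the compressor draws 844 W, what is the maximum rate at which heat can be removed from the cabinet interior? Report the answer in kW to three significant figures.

In absolute terms T_C = 277.59 K and T_H = 302.04 K, so ΔT = 24.44 K.
COP_Carnot = T_C/ΔT = 277.59/24.44 = 11.36.
Q̇_max = COP_Carnot × Ẇ = 11.36 × 844.0 W = 9585 W = 9.585 kW.

9.58 kW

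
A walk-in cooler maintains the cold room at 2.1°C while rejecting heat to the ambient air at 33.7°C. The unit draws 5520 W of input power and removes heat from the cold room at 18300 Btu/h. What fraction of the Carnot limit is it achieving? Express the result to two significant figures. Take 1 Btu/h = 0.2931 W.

Converting, Q̇_C = 18300 Btu/h = 5364 W, so COP_actual = Q̇_C/Ẇ = 5364/5520 = 0.9717.
In absolute terms T_C = 275.25 K and T_H = 306.85 K, so ΔT = 31.60 K.
COP_Carnot = T_C/ΔT = 275.25/31.60 = 8.710.
η_II = COP_actual/COP_Carnot = 0.9717/8.710 = 0.1116.

0.11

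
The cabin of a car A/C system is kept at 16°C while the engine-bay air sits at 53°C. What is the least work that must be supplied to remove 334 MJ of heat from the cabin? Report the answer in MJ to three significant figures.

In absolute terms T_C = 289.15 K and T_H = 326.15 K, so ΔT = 37.00 K.
The reversible limit is COP_R = T_C/ΔT = 7.815, so W_min = Q_C/COP = Q_C·ΔT/T_C.
W_min = 334.0 × 37.00/289.15 = 42.74 MJ.

42.7 MJ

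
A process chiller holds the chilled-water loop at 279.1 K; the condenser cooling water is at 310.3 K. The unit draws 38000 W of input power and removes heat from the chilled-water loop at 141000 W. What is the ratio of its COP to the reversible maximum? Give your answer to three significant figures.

0.415

COP_actual = Q̇_C/Ẇ = 141000/38000 = 3.711.
The reservoir spacing is ΔT = 310.3 − 279.1 = 31.20 K.
COP_Carnot = T_C/ΔT = 279.10/31.20 = 8.946.
η_II = COP_actual/COP_Carnot = 3.711/8.946 = 0.4148.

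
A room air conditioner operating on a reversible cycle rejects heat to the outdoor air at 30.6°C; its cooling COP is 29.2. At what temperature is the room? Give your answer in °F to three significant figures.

For a Carnot refrigerator COP_R = T_C/(T_H − T_C), so T_C = COP·T_H/(1 + COP).
With T_H = 303.75 K, T_C = 29.2 × 303.75/30.20 = 293.69 K.
Converting, 293.69 K = 68.98°F.

69.0 °F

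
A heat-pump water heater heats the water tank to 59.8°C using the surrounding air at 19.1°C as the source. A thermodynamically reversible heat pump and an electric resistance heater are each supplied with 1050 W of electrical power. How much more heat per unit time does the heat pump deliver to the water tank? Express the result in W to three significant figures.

In absolute terms T_C = 292.25 K and T_H = 332.95 K, so ΔT = 40.70 K.
COP_Carnot = T_H/ΔT = 332.95/40.70 = 8.181.
The heat pump delivers Q̇_H = COP × Ẇ = 8590 W; the resistance heater delivers Ẇ = 1050 W.
Extra = (COP − 1)·Ẇ = 7540 W.

7540 W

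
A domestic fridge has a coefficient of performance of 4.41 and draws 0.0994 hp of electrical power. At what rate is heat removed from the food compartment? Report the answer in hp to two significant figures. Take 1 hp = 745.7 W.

0.44 hp

Q̇_C = COP × Ẇ = 4.41 × 0.09940 = 0.4384 hp.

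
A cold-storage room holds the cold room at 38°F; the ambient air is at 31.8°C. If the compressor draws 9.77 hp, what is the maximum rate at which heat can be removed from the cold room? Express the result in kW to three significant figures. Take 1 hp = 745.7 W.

70.8 kW

In absolute terms T_C = 276.48 K and T_H = 304.95 K, so ΔT = 28.47 K.
COP_Carnot = T_C/ΔT = 276.48/28.47 = 9.713.
Q̇_max = COP_Carnot × Ẇ = 9.713 × 9.770 hp = 94.89 hp = 70.76 kW.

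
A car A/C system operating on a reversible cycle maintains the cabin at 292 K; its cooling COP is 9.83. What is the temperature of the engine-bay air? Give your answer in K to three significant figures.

COP_R = T_C/(T_H − T_C) gives T_H − T_C = T_C/COP.
With T_C = 292.00 K, T_H = 292.00 × (1 + 1/9.83) = 321.70 K.

322 K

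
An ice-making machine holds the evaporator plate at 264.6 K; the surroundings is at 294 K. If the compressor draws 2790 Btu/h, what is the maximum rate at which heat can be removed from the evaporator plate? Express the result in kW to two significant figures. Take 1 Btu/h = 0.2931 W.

7.4 kW

The reservoir spacing is ΔT = 294 − 264.6 = 29.40 K.
COP_Carnot = T_C/ΔT = 264.60/29.40 = 9.000.
Q̇_max = COP_Carnot × Ẇ = 9.000 × 2790 Btu/h = 25110 Btu/h = 7.360 kW.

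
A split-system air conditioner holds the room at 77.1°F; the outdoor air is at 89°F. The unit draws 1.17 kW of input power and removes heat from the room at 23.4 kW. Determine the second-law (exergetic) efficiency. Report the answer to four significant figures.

0.4434

COP_actual = Q̇_C/Ẇ = 23.40/1.170 = 20.00.
In absolute terms T_C = 298.21 K and T_H = 304.82 K, so ΔT = 6.611 K.
COP_Carnot = T_C/ΔT = 298.21/6.611 = 45.11.
η_II = COP_actual/COP_Carnot = 20.00/45.11 = 0.4434.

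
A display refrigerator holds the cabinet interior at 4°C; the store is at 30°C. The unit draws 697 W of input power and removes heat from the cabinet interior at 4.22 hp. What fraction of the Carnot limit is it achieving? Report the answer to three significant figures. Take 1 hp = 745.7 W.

0.424

Converting, Q̇_C = 4.220 hp = 3147 W, so COP_actual = Q̇_C/Ẇ = 3147/697.0 = 4.515.
In absolute terms T_C = 277.15 K and T_H = 303.15 K, so ΔT = 26.00 K.
COP_Carnot = T_C/ΔT = 277.15/26.00 = 10.66.
η_II = COP_actual/COP_Carnot = 4.515/10.66 = 0.4235.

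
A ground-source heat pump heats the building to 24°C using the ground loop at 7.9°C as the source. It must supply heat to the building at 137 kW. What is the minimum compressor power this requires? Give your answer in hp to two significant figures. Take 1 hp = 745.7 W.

10 hp

In absolute terms T_C = 281.05 K and T_H = 297.15 K, so ΔT = 16.10 K.
COP_Carnot = T_H/ΔT = 297.15/16.10 = 18.46.
Ẇ_min = Q̇/COP_Carnot = 137.0/18.46 = 7.423 kW = 9.954 hp.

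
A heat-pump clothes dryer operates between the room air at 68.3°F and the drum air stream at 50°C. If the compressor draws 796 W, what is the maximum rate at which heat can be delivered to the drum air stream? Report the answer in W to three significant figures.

8620 W

In absolute terms T_C = 293.32 K and T_H = 323.15 K, so ΔT = 29.83 K.
COP_Carnot = T_H/ΔT = 323.15/29.83 = 10.83.
Q̇_max = COP_Carnot × Ẇ = 10.83 × 796.0 W = 8622 W.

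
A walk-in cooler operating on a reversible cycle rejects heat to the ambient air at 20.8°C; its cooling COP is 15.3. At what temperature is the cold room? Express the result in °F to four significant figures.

36.98 °F

For a Carnot refrigerator COP_R = T_C/(T_H − T_C), so T_C = COP·T_H/(1 + COP).
With T_H = 293.95 K, T_C = 15.3 × 293.95/16.30 = 275.92 K.
Converting, 275.92 K = 36.98°F.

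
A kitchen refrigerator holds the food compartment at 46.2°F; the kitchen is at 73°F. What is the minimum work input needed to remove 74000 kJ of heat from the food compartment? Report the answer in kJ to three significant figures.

In absolute terms T_C = 281.04 K and T_H = 295.93 K, so ΔT = 14.89 K.
The reversible limit is COP_R = T_C/ΔT = 18.88, so W_min = Q_C/COP = Q_C·ΔT/T_C.
W_min = 74000 × 14.89/281.04 = 3920 kJ.

3920 kJ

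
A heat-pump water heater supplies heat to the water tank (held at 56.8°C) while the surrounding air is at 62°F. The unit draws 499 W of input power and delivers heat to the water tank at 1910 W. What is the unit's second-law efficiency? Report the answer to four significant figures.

COP_actual = Q̇_H/Ẇ = 1910/499.0 = 3.828.
In absolute terms T_C = 289.82 K and T_H = 329.95 K, so ΔT = 40.13 K.
COP_Carnot = T_H/ΔT = 329.95/40.13 = 8.221.
η_II = COP_actual/COP_Carnot = 3.828/8.221 = 0.4656.

0.4656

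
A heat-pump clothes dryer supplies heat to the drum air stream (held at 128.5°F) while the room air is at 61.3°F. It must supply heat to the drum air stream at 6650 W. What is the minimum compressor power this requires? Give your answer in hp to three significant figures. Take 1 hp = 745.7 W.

1.02 hp

In absolute terms T_C = 289.43 K and T_H = 326.76 K, so ΔT = 37.33 K.
COP_Carnot = T_H/ΔT = 326.76/37.33 = 8.753.
Ẇ_min = Q̇/COP_Carnot = 6650/8.753 = 759.8 W = 1.019 hp.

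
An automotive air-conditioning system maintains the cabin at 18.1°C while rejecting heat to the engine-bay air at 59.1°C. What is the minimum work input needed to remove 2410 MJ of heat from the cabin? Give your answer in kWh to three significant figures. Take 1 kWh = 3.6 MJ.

In absolute terms T_C = 291.25 K and T_H = 332.25 K, so ΔT = 41.00 K.
The reversible limit is COP_R = T_C/ΔT = 7.104, so W_min = Q_C/COP = Q_C·ΔT/T_C.
W_min = 2410 × 41.00/291.25 = 339.3 MJ = 94.24 kWh.

94.2 kWh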